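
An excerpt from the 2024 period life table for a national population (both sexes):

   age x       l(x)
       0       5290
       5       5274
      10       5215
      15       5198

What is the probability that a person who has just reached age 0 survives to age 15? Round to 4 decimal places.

The conditional survival probability is l(15)/l(0) = 5198/5290 = 0.982609.

0.9826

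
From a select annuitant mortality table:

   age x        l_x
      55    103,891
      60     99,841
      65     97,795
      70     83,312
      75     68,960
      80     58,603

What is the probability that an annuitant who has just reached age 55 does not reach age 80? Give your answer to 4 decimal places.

P(die before 80 | alive at 55) = 1 − l_80/l_55 = 1 − 58,603/103,891 = (45,288)/103,891 = 0.435918.

0.4359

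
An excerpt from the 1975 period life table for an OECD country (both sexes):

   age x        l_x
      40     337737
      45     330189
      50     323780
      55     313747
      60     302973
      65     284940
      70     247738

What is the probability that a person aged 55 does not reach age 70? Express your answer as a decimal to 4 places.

P(die before 70 | alive at 55) = 1 − l_70/l_55 = 1 − 247738/313747 = (66009)/313747 = 0.210389.

0.2104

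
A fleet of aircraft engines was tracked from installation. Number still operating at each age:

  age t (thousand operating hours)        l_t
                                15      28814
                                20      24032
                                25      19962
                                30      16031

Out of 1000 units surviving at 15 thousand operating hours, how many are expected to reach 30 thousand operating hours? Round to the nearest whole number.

The relevant probability is 16031/28814 = 0.556361.
Expected number = 1000 × 0.556361 = 556.

556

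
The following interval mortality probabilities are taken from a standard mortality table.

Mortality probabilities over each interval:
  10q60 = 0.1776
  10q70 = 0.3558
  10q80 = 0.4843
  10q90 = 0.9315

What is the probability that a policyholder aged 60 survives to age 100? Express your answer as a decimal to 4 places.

0.0187

40p60 = (1 − 0.1776) × (1 − 0.3558) × (1 − 0.4843) × (1 − 0.9315).
= 0.8224 × 0.6442 × 0.5157 × 0.0685 = 0.018715.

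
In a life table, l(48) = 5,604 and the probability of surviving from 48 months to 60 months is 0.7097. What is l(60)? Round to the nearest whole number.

l(60) = l(48) × p = 5,604 × 0.7097 = 3977.

3977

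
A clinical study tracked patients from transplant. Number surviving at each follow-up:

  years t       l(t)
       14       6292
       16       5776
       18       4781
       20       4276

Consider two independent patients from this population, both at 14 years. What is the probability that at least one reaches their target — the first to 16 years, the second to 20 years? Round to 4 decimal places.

0.9737

p₁ = l(16)/l(14) = 5776/6292 = 0.917991; p₂ = l(20)/l(14) = 4276/6292 = 0.679593.
P(at least one) = 1 − (1−p₁)(1−p₂) = 1 − 0.082009 × 0.320407 = 0.973724.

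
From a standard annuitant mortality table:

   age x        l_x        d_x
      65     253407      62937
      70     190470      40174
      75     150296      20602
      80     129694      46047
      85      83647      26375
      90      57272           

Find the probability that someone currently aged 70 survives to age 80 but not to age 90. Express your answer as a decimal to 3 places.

We want 10|10q70 = (l_80 − l_90)/l_70.
This is the probability of reaching 80 but not 90, conditional on being alive at 70: (l_80 − l_90) / l_70.
= (129694 − 57272) / 190470 = 72422 / 190470 = 0.380228.

0.380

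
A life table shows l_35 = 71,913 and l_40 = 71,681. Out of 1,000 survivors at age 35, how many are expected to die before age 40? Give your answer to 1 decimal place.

The relevant probability is 1 − 71,681/71,913 = 0.003226.
Expected number = 1,000 × 0.003226 = 3.2.

3.2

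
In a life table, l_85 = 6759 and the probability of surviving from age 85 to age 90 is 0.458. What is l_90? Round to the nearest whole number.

3096

l_90 = l_85 × p = 6759 × 0.458 = 3096.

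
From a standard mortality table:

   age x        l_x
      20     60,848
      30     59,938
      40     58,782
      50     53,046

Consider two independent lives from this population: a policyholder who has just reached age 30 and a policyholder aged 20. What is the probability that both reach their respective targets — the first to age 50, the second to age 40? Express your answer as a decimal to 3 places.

p₁ = l_50/l_30 = 53,046/59,938 = 0.885015; p₂ = l_40/l_20 = 58,782/60,848 = 0.966047.
P(both) = p₁ × p₂ = 0.885015 × 0.966047 = 0.854966.

0.855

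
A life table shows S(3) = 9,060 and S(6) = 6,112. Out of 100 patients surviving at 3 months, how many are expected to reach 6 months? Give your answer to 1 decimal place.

67.5

The relevant probability is 6,112/9,060 = 0.674614.
Expected number = 100 × 0.674614 = 67.5.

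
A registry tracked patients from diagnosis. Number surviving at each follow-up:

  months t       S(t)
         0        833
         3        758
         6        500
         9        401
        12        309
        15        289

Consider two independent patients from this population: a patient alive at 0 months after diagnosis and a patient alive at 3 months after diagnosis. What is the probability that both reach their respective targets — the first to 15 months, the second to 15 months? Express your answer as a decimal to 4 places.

0.1323

p₁ = S(15)/S(0) = 289/833 = 0.346939; p₂ = S(15)/S(3) = 289/758 = 0.381266.
P(both) = p₁ × p₂ = 0.346939 × 0.381266 = 0.132276.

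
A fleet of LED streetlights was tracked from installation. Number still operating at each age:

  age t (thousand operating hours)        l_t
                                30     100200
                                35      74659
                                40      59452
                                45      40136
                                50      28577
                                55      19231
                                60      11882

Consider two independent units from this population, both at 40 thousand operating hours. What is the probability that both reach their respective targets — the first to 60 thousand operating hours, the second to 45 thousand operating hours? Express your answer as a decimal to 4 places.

0.1349

p₁ = l_60/l_40 = 11882/59452 = 0.199859; p₂ = l_45/l_40 = 40136/59452 = 0.675099.
P(both) = p₁ × p₂ = 0.199859 × 0.675099 = 0.134925.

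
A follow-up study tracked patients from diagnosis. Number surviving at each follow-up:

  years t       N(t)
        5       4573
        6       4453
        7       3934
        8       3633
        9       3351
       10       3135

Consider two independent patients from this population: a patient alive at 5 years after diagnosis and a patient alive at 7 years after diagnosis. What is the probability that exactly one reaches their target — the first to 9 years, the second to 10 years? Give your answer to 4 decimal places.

p₁ = N(9)/N(5) = 3351/4573 = 0.732779; p₂ = N(10)/N(7) = 3135/3934 = 0.796899.
P(exactly one) = p₁(1−p₂) + (1−p₁)p₂ = 0.148828 + 0.212948 = 0.361776.

0.3618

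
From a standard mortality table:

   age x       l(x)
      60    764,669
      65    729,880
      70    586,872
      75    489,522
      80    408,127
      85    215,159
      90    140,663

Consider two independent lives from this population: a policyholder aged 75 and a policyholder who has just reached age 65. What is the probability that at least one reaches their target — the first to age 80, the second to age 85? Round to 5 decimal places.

p₁ = l(80)/l(75) = 408,127/489,522 = 0.833726; p₂ = l(85)/l(65) = 215,159/729,880 = 0.294787.
P(at least one) = 1 − (1−p₁)(1−p₂) = 1 − 0.166274 × 0.705213 = 0.882741.

0.88274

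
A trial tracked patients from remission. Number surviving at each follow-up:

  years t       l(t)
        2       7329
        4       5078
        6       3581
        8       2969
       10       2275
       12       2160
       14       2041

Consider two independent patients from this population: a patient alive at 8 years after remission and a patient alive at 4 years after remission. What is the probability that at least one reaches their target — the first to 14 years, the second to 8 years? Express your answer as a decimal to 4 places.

p₁ = l(14)/l(8) = 2041/2969 = 0.687437; p₂ = l(8)/l(4) = 2969/5078 = 0.584679.
P(at least one) = 1 − (1−p₁)(1−p₂) = 1 − 0.312563 × 0.415321 = 0.870186.

0.8702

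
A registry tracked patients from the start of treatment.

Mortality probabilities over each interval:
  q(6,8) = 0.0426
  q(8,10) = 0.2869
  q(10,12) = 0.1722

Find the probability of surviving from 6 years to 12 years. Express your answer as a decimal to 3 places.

Survival from 6 to 12 is the product of surviving each interval: (1 − 0.0426) × (1 − 0.2869) × (1 − 0.1722).
= 0.9574 × 0.7131 × 0.8278 = 0.565157.

0.565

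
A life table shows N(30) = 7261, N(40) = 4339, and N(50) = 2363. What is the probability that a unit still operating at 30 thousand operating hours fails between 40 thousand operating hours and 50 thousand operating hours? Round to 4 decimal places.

This is the probability of reaching 40 but not 50, conditional on being operational at 30: (N(40) − N(50)) / N(30).
= (4339 − 2363) / 7261 = 1976 / 7261 = 0.272139.

0.2721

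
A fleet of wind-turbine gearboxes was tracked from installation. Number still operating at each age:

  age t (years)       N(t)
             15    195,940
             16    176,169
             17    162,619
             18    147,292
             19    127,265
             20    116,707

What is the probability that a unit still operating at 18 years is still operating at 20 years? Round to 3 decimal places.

0.792

The conditional survival probability is N(20)/N(18) = 116,707/147,292 = 0.792351.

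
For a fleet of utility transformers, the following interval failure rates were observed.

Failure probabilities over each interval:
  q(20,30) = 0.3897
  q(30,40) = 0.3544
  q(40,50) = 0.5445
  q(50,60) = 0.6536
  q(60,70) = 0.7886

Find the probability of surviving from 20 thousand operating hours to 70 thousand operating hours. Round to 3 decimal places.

0.013

Chaining the interval survival probabilities: (1 − 0.3897) × (1 − 0.3544) × (1 − 0.5445) × (1 − 0.6536) × (1 − 0.7886).
= 0.6103 × 0.6456 × 0.4555 × 0.3464 × 0.2114 = 0.013143.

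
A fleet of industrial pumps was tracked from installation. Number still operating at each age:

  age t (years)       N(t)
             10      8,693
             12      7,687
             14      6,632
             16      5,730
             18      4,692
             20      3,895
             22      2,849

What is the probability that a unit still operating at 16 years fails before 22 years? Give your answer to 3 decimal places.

P(fail before 22 | operational at 16) = 1 − N(22)/N(16) = 1 − 2,849/5,730 = (2,881)/5,730 = 0.502792.

0.503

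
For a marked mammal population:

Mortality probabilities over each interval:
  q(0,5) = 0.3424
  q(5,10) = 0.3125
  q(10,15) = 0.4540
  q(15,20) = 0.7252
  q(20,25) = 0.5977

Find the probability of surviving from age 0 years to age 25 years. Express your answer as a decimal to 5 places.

The overall survival probability is (1 − 0.3424) × (1 − 0.3125) × (1 − 0.4540) × (1 − 0.7252) × (1 − 0.5977).
= 0.6576 × 0.6875 × 0.5460 × 0.2748 × 0.4023 = 0.027289.

0.02729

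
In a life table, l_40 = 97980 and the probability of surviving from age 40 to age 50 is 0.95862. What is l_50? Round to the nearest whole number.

l_50 = l_40 × p = 97980 × 0.95862 = 93926.

93926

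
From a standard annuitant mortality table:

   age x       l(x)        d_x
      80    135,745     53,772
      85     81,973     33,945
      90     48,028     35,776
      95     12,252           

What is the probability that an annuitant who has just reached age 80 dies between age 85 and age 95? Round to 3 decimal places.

0.514

This is the probability of reaching 85 but not 95, conditional on being alive at 80: (l(85) − l(95)) / l(80).
= (81,973 − 12,252) / 135,745 = 69,721 / 135,745 = 0.513617.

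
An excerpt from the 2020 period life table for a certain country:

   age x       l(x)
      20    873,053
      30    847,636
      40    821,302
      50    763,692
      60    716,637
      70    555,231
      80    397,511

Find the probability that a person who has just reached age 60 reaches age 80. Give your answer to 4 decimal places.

0.5547

The conditional survival probability is l(80)/l(60) = 397,511/716,637 = 0.554689.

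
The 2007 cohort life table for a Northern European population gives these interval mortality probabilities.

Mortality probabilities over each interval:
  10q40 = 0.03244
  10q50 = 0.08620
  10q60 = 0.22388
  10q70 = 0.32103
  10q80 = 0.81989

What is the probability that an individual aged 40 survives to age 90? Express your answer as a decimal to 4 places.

Survival from 40 to 90 is the product of surviving each interval: (1 − 0.03244) × (1 − 0.08620) × (1 − 0.22388) × (1 − 0.32103) × (1 − 0.81989).
= 0.96756 × 0.91380 × 0.77612 × 0.67897 × 0.18011 = 0.083916.

0.0839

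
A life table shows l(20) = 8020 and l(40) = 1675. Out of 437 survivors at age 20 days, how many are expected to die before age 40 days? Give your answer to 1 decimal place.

345.7

The relevant probability is 1 − 1675/8020 = 0.791147.
Expected number = 437 × 0.791147 = 345.7.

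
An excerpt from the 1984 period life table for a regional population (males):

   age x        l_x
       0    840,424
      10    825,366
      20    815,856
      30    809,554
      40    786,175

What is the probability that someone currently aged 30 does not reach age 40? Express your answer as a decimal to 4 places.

0.0289

P(die before 40 | alive at 30) = 1 − l_40/l_30 = 1 − 786,175/809,554 = (23,379)/809,554 = 0.028879.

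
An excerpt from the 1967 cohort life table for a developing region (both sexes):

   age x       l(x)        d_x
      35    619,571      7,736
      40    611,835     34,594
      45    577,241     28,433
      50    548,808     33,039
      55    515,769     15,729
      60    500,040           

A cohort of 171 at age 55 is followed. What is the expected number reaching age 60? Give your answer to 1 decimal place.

165.8

The relevant probability is 500,040/515,769 = 0.969504.
Expected number = 171 × 0.969504 = 165.8.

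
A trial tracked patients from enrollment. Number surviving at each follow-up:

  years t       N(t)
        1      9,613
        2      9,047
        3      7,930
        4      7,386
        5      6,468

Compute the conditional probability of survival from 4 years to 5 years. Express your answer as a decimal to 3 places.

The conditional survival probability is N(5)/N(4) = 6,468/7,386 = 0.875711.

0.876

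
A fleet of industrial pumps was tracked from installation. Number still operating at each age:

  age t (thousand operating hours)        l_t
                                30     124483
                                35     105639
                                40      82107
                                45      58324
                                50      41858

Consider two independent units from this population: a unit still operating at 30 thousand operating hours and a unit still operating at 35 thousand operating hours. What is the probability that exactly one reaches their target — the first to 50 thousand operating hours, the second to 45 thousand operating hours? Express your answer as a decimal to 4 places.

0.5171

p₁ = l_50/l_30 = 41858/124483 = 0.336255; p₂ = l_45/l_35 = 58324/105639 = 0.552107.
P(exactly one) = p₁(1−p₂) + (1−p₁)p₂ = 0.150606 + 0.366458 = 0.517065.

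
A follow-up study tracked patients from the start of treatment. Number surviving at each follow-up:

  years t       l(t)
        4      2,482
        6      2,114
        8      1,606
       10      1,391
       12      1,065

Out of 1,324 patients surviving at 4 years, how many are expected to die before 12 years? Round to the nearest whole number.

The relevant probability is 1 − 1,065/2,482 = 0.570911.
Expected number = 1,324 × 0.570911 = 756.

756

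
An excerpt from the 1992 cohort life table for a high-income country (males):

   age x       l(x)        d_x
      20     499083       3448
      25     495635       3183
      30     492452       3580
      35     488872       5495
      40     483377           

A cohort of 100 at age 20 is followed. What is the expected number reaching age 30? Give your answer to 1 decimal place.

98.7

The relevant probability is 492452/499083 = 0.986714.
Expected number = 100 × 0.986714 = 98.7.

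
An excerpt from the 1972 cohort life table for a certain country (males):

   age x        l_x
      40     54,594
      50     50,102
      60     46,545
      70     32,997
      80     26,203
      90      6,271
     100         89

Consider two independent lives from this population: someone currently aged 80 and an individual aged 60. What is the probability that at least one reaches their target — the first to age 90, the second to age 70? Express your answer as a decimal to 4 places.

p₁ = l_90/l_80 = 6,271/26,203 = 0.239324; p₂ = l_70/l_60 = 32,997/46,545 = 0.708927.
P(at least one) = 1 − (1−p₁)(1−p₂) = 1 − 0.760676 × 0.291073 = 0.778588.

0.7786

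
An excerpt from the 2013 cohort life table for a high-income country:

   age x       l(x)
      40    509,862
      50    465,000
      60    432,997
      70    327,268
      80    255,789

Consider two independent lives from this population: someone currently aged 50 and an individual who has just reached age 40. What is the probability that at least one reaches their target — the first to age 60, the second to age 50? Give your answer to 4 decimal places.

p₁ = l(60)/l(50) = 432,997/465,000 = 0.931176; p₂ = l(50)/l(40) = 465,000/509,862 = 0.912011.
P(at least one) = 1 − (1−p₁)(1−p₂) = 1 − 0.068824 × 0.087989 = 0.993944.

0.9939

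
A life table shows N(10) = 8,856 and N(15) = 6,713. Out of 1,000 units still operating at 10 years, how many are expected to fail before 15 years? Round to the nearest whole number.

242

The relevant probability is 1 − 6,713/8,856 = 0.241983.
Expected number = 1,000 × 0.241983 = 242.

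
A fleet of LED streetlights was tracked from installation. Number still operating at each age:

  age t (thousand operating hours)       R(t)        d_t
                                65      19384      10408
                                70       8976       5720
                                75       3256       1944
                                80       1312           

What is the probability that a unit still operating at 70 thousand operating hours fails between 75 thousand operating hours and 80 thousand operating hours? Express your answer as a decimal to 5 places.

This is the probability of reaching 75 but not 80, conditional on being operational at 70: (R(75) − R(80)) / R(70).
= (3256 − 1312) / 8976 = 1944 / 8976 = 0.216578.

0.21658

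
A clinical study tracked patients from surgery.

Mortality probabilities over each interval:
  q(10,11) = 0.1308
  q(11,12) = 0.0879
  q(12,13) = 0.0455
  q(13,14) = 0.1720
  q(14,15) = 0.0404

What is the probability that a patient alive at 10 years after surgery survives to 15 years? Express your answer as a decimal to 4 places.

P(survive 10→15) = (1 − 0.1308) × (1 − 0.0879) × (1 − 0.0455) × (1 − 0.1720) × (1 − 0.0404).
= 0.8692 × 0.9121 × 0.9545 × 0.8280 × 0.9596 = 0.601255.

0.6013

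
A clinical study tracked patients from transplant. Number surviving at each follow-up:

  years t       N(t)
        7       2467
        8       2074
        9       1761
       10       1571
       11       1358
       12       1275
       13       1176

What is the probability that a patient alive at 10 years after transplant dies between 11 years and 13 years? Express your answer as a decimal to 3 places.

0.116

This is the probability of reaching 11 but not 13, conditional on being alive at 10: (N(11) − N(13)) / N(10).
= (1358 − 1176) / 1571 = 182 / 1571 = 0.115850.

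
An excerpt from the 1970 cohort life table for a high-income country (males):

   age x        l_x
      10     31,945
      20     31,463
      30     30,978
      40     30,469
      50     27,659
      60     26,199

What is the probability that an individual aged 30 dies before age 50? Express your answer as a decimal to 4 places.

0.1071

P(die before 50 | alive at 30) = 1 − l_50/l_30 = 1 − 27,659/30,978 = (3,319)/30,978 = 0.107141.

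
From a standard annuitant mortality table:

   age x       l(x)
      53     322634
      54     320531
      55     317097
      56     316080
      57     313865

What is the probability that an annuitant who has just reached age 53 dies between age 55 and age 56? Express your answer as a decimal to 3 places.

0.003

This is the probability of reaching 55 but not 56, conditional on being alive at 53: (l(55) − l(56)) / l(53).
= (317097 − 316080) / 322634 = 1017 / 322634 = 0.003152.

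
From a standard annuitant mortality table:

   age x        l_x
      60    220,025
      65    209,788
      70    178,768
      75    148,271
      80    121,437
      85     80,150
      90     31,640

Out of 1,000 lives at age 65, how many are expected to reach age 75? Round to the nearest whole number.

The relevant probability is 148,271/209,788 = 0.706766.
Expected number = 1,000 × 0.706766 = 707.

707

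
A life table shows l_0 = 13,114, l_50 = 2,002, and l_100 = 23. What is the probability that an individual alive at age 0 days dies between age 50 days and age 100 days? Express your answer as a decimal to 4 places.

0.1509

This is the probability of reaching 50 but not 100, conditional on being alive at 0: (l_50 − l_100) / l_0.
= (2,002 − 23) / 13,114 = 1,979 / 13,114 = 0.150907.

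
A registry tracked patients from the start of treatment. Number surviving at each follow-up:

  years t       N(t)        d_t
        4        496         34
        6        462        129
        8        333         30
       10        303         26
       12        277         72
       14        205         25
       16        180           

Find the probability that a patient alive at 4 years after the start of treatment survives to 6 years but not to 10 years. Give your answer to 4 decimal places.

This is the probability of reaching 6 but not 10, conditional on being alive at 4: (N(6) − N(10)) / N(4).
= (462 − 303) / 496 = 159 / 496 = 0.320565.

0.3206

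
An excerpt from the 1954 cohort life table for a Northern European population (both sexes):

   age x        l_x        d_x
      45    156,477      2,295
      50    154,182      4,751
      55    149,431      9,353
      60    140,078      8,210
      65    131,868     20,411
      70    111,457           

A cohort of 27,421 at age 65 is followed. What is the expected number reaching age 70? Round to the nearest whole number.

The relevant probability is 111,457/131,868 = 0.845216.
Expected number = 27,421 × 0.845216 = 23177.

23177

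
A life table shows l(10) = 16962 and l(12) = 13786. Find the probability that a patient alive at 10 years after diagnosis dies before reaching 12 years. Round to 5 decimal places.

0.18724

P(die before 12 | alive at 10) = 1 − l(12)/l(10) = 1 − 13786/16962 = (3176)/16962 = 0.187242.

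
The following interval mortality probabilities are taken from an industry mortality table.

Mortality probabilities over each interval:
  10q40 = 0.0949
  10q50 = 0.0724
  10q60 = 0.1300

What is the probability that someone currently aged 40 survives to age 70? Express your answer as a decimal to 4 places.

The overall survival probability is (1 − 0.0949) × (1 − 0.0724) × (1 − 0.1300).
= 0.9051 × 0.9276 × 0.8700 = 0.730427.

0.7304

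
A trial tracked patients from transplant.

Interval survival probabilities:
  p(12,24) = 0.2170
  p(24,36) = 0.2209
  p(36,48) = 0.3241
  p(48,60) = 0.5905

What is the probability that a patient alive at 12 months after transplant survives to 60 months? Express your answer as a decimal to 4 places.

0.0092

Chaining the interval survival probabilities: 0.2170 × 0.2209 × 0.3241 × 0.5905.
= 0.009174.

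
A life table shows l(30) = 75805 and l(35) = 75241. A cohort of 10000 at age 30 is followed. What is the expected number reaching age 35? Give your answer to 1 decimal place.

The relevant probability is 75241/75805 = 0.992560.
Expected number = 10000 × 0.992560 = 9925.6.

9925.6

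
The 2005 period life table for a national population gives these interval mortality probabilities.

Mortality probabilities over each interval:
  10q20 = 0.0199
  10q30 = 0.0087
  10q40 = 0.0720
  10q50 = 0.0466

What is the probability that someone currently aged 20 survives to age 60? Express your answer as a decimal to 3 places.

Chaining the interval survival probabilities: (1 − 0.0199) × (1 − 0.0087) × (1 − 0.0720) × (1 − 0.0466).
= 0.9801 × 0.9913 × 0.9280 × 0.9534 = 0.859604.

0.860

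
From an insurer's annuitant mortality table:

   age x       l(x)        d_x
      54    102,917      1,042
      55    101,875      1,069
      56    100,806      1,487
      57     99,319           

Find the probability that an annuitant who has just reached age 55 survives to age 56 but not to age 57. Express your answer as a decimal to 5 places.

0.01460

This is the probability of reaching 56 but not 57, conditional on being alive at 55: (l(56) − l(57)) / l(55).
= (100,806 − 99,319) / 101,875 = 1,487 / 101,875 = 0.014596.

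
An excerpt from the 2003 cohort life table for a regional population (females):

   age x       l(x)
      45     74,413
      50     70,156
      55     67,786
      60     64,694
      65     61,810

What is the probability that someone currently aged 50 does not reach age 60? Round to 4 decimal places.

0.0779

P(die before 60 | alive at 50) = 1 − l(60)/l(50) = 1 − 64,694/70,156 = (5,462)/70,156 = 0.077855.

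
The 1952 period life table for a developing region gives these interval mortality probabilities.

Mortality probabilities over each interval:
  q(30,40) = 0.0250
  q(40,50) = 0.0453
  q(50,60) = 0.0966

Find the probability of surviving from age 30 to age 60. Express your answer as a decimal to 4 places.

0.8409

Survival from 30 to 60 is the product of surviving each interval: (1 − 0.0250) × (1 − 0.0453) × (1 − 0.0966).
= 0.9750 × 0.9547 × 0.9034 = 0.840914.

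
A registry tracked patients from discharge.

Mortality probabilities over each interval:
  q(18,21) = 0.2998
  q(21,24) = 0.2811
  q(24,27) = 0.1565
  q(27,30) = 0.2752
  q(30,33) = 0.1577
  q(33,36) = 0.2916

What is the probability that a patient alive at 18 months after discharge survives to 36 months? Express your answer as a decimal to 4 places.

0.1836

Survival from 18 to 36 is the product of surviving each interval: (1 − 0.2998) × (1 − 0.2811) × (1 − 0.1565) × (1 − 0.2752) × (1 − 0.1577) × (1 − 0.2916).
= 0.7002 × 0.7189 × 0.8435 × 0.7248 × 0.8423 × 0.7084 = 0.183628.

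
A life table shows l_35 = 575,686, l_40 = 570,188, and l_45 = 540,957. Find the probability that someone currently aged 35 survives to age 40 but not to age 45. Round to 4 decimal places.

0.0508

We want 5|5q35 = (l_40 − l_45)/l_35.
This is the probability of reaching 40 but not 45, conditional on being alive at 35: (l_40 − l_45) / l_35.
= (570,188 − 540,957) / 575,686 = 29,231 / 575,686 = 0.050776.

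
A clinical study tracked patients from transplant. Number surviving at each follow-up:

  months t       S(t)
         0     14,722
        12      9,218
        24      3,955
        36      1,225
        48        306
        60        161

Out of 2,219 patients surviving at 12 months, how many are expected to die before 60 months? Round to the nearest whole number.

2180

The relevant probability is 1 − 161/9,218 = 0.982534.
Expected number = 2,219 × 0.982534 = 2180.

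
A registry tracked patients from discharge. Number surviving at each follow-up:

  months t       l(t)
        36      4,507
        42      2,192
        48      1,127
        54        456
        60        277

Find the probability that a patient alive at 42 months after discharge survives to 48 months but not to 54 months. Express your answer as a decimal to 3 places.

This is the probability of reaching 48 but not 54, conditional on being alive at 42: (l(48) − l(54)) / l(42).
= (1,127 − 456) / 2,192 = 671 / 2,192 = 0.306113.

0.306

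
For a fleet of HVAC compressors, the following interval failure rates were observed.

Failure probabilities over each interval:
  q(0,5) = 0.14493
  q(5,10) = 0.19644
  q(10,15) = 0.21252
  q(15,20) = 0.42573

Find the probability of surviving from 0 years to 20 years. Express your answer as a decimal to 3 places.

P(survive 0→20) = (1 − 0.14493) × (1 − 0.19644) × (1 − 0.21252) × (1 − 0.42573).
= 0.85507 × 0.80356 × 0.78748 × 0.57427 = 0.310725.

0.311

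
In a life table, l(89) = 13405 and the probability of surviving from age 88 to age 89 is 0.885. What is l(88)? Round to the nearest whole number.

15147

l(88) = l(89) / p = 13405 / 0.885 = 15147.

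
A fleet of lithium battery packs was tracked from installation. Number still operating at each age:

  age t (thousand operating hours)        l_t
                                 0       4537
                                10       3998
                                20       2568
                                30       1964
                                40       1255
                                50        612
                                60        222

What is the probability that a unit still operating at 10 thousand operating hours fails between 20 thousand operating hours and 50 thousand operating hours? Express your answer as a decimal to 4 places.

This is the probability of reaching 20 but not 50, conditional on being operational at 10: (l_20 − l_50) / l_10.
= (2568 − 612) / 3998 = 1956 / 3998 = 0.489245.

0.4892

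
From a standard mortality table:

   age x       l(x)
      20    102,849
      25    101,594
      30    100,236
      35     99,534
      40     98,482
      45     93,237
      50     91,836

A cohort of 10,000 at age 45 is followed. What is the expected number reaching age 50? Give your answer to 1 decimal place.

9849.7

The relevant probability is 91,836/93,237 = 0.984974.
Expected number = 10,000 × 0.984974 = 9849.7.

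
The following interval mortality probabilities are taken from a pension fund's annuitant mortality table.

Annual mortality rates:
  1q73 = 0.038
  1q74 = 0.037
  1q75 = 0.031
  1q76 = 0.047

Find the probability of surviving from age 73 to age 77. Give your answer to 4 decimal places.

0.8555

Survival from 73 to 77 is the product of surviving each interval: (1 − 0.038) × (1 − 0.037) × (1 − 0.031) × (1 − 0.047).
= 0.962 × 0.963 × 0.969 × 0.953 = 0.855496.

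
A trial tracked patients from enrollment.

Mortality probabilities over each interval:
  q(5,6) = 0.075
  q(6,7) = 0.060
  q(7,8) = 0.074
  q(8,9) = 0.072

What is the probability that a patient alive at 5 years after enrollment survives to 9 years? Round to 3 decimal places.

Survival from 5 to 9 is the product of surviving each interval: (1 − 0.075) × (1 − 0.060) × (1 − 0.074) × (1 − 0.072).
= 0.925 × 0.940 × 0.926 × 0.928 = 0.747186.

0.747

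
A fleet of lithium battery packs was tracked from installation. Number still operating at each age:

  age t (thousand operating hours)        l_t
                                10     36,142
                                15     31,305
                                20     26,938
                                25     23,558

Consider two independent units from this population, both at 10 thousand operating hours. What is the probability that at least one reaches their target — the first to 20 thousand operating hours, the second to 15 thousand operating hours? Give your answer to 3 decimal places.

p₁ = l_20/l_10 = 26,938/36,142 = 0.745338; p₂ = l_15/l_10 = 31,305/36,142 = 0.866167.
P(at least one) = 1 − (1−p₁)(1−p₂) = 1 − 0.254662 × 0.133833 = 0.965918.

0.966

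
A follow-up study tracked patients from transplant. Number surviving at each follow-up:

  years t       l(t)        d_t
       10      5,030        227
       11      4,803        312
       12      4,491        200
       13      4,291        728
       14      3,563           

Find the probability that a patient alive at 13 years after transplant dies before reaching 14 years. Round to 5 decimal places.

P(die before 14 | alive at 13) = 1 − l(14)/l(13) = 1 − 3,563/4,291 = (728)/4,291 = 0.169657.

0.16966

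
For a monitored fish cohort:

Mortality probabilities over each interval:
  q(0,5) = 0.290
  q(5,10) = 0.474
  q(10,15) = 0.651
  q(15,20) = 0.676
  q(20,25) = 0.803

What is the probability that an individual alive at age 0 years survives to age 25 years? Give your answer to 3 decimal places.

0.008

Survival from 0 to 25 is the product of surviving each interval: (1 − 0.290) × (1 − 0.474) × (1 − 0.651) × (1 − 0.676) × (1 − 0.803).
= 0.710 × 0.526 × 0.349 × 0.324 × 0.197 = 0.008319.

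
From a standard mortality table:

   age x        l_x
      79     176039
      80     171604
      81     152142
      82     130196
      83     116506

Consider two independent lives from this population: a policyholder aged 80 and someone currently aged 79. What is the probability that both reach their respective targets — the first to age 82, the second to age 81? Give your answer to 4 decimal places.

p₁ = l_82/l_80 = 130196/171604 = 0.758700; p₂ = l_81/l_79 = 152142/176039 = 0.864252.
P(both) = p₁ × p₂ = 0.758700 × 0.864252 = 0.655708.

0.6557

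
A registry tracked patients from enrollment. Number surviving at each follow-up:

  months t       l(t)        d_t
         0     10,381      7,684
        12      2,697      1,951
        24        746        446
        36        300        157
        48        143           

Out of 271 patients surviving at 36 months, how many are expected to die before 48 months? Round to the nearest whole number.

The relevant probability is 1 − 143/300 = 0.523333.
Expected number = 271 × 0.523333 = 142.

142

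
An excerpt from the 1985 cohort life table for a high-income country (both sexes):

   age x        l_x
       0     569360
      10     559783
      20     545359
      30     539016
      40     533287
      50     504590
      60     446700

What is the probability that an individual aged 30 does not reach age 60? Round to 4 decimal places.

0.1713

P(die before 60 | alive at 30) = 1 − l_60/l_30 = 1 − 446700/539016 = (92316)/539016 = 0.171268.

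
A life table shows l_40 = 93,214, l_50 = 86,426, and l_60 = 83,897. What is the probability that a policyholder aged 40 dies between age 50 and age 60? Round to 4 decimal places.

0.0271

We want 10|10q40 = (l_50 − l_60)/l_40.
This is the probability of reaching 50 but not 60, conditional on being alive at 40: (l_50 − l_60) / l_40.
= (86,426 − 83,897) / 93,214 = 2,529 / 93,214 = 0.027131.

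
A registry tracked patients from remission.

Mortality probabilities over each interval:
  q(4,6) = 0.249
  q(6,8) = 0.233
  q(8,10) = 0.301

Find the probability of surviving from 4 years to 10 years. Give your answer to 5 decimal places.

0.40264

The overall survival probability is (1 − 0.249) × (1 − 0.233) × (1 − 0.301).
= 0.751 × 0.767 × 0.699 = 0.402636.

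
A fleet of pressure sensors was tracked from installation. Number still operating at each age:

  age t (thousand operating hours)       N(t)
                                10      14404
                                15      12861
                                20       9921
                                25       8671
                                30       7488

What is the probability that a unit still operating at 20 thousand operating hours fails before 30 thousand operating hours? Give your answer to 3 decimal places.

P(fail before 30 | operational at 20) = 1 − N(30)/N(20) = 1 − 7488/9921 = (2433)/9921 = 0.245237.

0.245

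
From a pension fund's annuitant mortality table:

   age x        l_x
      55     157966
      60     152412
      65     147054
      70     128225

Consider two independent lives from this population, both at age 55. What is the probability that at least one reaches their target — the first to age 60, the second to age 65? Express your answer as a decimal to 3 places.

0.998

p₁ = l_60/l_55 = 152412/157966 = 0.964841; p₂ = l_65/l_55 = 147054/157966 = 0.930922.
P(at least one) = 1 − (1−p₁)(1−p₂) = 1 − 0.035159 × 0.069078 = 0.997571.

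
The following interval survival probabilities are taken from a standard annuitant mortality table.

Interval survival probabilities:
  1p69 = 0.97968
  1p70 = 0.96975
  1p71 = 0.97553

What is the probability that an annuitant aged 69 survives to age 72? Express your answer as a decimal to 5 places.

The overall survival probability is 0.97968 × 0.96975 × 0.97553.
= 0.926797.

0.92680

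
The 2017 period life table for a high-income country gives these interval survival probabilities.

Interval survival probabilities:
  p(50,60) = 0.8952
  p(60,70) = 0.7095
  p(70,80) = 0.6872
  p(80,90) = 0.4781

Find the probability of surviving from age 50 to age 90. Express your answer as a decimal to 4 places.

Chaining the interval survival probabilities: 0.8952 × 0.7095 × 0.6872 × 0.4781.
= 0.208677.

0.2087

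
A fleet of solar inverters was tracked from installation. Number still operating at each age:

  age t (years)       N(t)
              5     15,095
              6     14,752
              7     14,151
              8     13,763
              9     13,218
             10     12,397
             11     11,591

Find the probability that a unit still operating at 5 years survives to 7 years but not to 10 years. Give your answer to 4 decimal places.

This is the probability of reaching 7 but not 10, conditional on being operational at 5: (N(7) − N(10)) / N(5).
= (14,151 − 12,397) / 15,095 = 1,754 / 15,095 = 0.116197.

0.1162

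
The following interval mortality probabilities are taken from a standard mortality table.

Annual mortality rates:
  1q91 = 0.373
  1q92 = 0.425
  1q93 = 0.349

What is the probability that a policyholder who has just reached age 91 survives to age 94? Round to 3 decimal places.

0.235

3p91 = (1 − 0.373) × (1 − 0.425) × (1 − 0.349).
= 0.627 × 0.575 × 0.651 = 0.234702.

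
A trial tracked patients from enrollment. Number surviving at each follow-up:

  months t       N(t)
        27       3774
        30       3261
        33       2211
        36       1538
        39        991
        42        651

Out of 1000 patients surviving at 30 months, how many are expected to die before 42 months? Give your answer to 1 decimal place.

800.4

The relevant probability is 1 − 651/3261 = 0.800368.
Expected number = 1000 × 0.800368 = 800.4.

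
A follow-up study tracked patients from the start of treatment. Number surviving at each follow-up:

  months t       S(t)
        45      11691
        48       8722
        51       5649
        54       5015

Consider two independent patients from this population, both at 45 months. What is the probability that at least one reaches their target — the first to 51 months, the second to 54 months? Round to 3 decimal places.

0.705

p₁ = S(51)/S(45) = 5649/11691 = 0.483192; p₂ = S(54)/S(45) = 5015/11691 = 0.428962.
P(at least one) = 1 − (1−p₁)(1−p₂) = 1 − 0.516808 × 0.571038 = 0.704883.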